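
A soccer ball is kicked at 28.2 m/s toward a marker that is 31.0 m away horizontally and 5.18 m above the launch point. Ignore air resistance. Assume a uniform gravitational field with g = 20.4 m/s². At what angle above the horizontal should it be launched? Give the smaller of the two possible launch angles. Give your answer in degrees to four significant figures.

40.57°

Trajectory: y = x tanθ − g x² (1 + tan²θ)/(2v₀²). With x = 31.0, y = 5.18, v₀ = 28.2, g = 20.4:
12.33 tan²θ − 31.0 tanθ + (17.51) = 0.
tanθ = [31.0 ± √(31.0² − 4 × 12.33 × (17.51))] / (2 × 12.33) = (31.0 ± 9.893) / 24.65, giving tanθ = 0.8562 or 1.659.
θ = 40.57° or 58.92°; the smaller is 40.57°.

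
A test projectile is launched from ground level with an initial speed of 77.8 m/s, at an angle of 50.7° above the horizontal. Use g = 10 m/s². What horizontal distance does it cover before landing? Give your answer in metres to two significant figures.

Horizontal component vₓ = 77.80 cos 50.7° = 49.28 m/s; vertical v_y0 = 77.80 sin 50.7° = 60.20 m/s.
Time aloft: T = 2 v_y0 / g = 2 × 60.20 / 10.0 = 12.04 s.
Horizontal distance R = vₓ T = 49.28 × 12.04 = 593.3 m.

590 m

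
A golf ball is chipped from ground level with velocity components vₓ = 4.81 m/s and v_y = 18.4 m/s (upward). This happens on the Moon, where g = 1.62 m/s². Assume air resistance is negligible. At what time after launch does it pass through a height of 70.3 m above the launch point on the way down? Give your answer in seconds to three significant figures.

Set y = v_y0 t − ½ g t² = 70.3: 0.8100 t² − 18.40 t + 70.3 = 0.
Quadratic formula: t = (18.40 ± √110.79) / 1.62 = (18.40 ± 10.53) / 1.62 → t = 4.861 s or 17.86 s.
The descending-branch root is 17.86 s.

17.9 s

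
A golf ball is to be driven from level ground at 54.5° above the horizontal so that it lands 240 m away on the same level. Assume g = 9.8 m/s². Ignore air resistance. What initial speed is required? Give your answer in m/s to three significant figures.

49.9 m/s

On level ground R = v₀² sin 2θ / g ⇒ v₀ = √(gR / sin 2θ).
v₀ = √(9.80 × 240 / sin 109.0°) = √(2352 / 0.9455) = √2487.5 = 49.88 m/s.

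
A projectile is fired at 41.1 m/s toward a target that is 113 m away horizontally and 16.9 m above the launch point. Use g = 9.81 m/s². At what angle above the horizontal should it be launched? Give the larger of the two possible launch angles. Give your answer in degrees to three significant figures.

Trajectory: y = x tanθ − g x² (1 + tan²θ)/(2v₀²). With x = 113, y = 16.9, v₀ = 41.1, g = 9.81:
37.08 tan²θ − 113 tanθ + (53.98) = 0.
tanθ = [113 ± √(113² − 4 × 37.08 × (53.98))] / (2 × 37.08) = (113 ± 69.02) / 74.16, giving tanθ = 0.5931 or 2.455.
θ = 30.67° or 67.83°; the larger is 67.83°.

67.8°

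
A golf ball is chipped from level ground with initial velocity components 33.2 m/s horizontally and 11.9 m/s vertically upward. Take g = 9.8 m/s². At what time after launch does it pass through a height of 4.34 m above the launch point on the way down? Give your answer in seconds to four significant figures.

1.982 s

Require v_y0 t − ½ g t² = 4.34, i.e. 4.900 t² − 11.90 t + 4.34 = 0.
Quadratic formula: t = (11.90 ± √56.546) / 9.80 = (11.90 ± 7.520) / 9.80 → t = 0.4470 s or 1.982 s.
The descending-branch root is 1.982 s.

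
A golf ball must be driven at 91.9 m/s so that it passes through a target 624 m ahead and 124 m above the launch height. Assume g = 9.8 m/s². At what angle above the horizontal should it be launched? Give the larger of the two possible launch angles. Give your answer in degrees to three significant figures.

63.2°

Trajectory: y = x tanθ − g x² (1 + tan²θ)/(2v₀²). With x = 624, y = 124, v₀ = 91.9, g = 9.80:
225.9 tan²θ − 624 tanθ + (349.9) = 0.
tanθ = [624 ± √(624² − 4 × 225.9 × (349.9))] / (2 × 225.9) = (624 ± 270.5) / 451.8, giving tanθ = 0.7823 or 1.980.
θ = 38.04° or 63.20°; the larger is 63.20°.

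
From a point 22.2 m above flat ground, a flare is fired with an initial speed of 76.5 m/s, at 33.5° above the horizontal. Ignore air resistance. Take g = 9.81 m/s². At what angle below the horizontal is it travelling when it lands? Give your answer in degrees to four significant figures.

36.44°

Horizontal component vₓ = 76.50 cos 33.5° = 63.79 m/s; vertical v_y0 = 76.50 sin 33.5° = 42.22 m/s.
Vertical motion (up positive, ground at y = 0): 4.905 t² − (42.22) t − 22.2 = 0, so t = (42.22 + √(42.22² + 2·9.81·22.2)) / 9.81 = (42.22 + 47.10) / 9.81 = 9.105 s.
At impact: v_y = v_y0 − g t = −47.10 m/s; vₓ = 63.79 m/s.
Angle below horizontal: arctan(|v_y|/vₓ) = arctan(47.10/63.79) = 36.44°.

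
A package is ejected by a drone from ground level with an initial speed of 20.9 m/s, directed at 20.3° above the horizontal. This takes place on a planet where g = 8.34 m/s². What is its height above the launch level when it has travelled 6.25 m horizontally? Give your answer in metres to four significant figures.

Resolve: vₓ = 20.90 cos 20.3° = 19.60 m/s and v_y0 = 20.90 sin 20.3° = 7.251 m/s.
At x = 6.25 m, t = x/vₓ = 6.25/19.60 = 0.3188 s.
Height: y = v_y0 t − ½ g t² = 7.251 × 0.3188 − 4.170 × 0.3188² = 2.312 − 0.4239 = 1.888 m.

1.888 m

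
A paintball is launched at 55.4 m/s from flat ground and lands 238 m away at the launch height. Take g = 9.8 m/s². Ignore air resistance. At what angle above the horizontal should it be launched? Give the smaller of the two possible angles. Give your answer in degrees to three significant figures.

From R = (v₀²/g) sin 2θ: sin 2θ = 9.80 × 238 / 3069.2 = 0.7599.
2θ = 49.46° or 180° − 49.46° = 130.5°, so θ = 24.73° or 65.27°.
The smaller angle is 24.73°.

24.7°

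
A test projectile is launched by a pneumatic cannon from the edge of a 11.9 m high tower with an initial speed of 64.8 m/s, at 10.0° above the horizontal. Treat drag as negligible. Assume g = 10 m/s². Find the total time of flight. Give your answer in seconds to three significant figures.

Components: vₓ = 64.80 cos 10.0° = 63.82 m/s, v_y0 = 64.80 sin 10.0° = 11.25 m/s.
With up positive and y = 0 at the ground: y(t) = 11.9 + (11.25) t − 5.000 t². Setting y = 0 and taking the positive root: t = [11.25 + √(11.25² + 2·10.0·11.9)] / 10.0 = (11.25 + 19.09) / 10.0 = 3.035 s.

3.03 s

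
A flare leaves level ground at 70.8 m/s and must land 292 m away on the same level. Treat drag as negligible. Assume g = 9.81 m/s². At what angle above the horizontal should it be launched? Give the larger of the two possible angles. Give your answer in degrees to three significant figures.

72.6°

From R = (v₀²/g) sin 2θ: sin 2θ = 9.81 × 292 / 5012.6 = 0.5715.
2θ = 34.85° or 180° − 34.85° = 145.1°, so θ = 17.43° or 72.57°.
The larger angle is 72.57°.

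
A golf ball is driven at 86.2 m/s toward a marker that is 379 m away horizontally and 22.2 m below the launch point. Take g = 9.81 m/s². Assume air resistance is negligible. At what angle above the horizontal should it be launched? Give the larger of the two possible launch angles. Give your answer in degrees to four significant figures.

Trajectory: y = x tanθ − g x² (1 + tan²θ)/(2v₀²). With x = 379, y = −22.2, v₀ = 86.2, g = 9.81:
94.82 tan²θ − 379 tanθ + (72.62) = 0.
tanθ = [379 ± √(379² − 4 × 94.82 × (72.62))] / (2 × 94.82) = (379 ± 340.7) / 189.6, giving tanθ = 0.2018 or 3.795.
θ = 11.41° or 75.24°; the larger is 75.24°.

75.24°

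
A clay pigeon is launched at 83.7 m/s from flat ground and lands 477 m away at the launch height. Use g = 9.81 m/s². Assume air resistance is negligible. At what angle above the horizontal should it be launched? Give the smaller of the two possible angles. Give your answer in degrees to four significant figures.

20.95°

From R = (v₀²/g) sin 2θ: sin 2θ = 9.81 × 477 / 7005.7 = 0.6679.
2θ = 41.91° or 180° − 41.91° = 138.1°, so θ = 20.95° or 69.05°.
The smaller angle is 20.95°.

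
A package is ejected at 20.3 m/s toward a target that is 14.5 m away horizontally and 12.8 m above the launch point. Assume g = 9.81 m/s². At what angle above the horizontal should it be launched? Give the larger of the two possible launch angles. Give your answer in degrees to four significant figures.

Trajectory: y = x tanθ − g x² (1 + tan²θ)/(2v₀²). With x = 14.5, y = 12.8, v₀ = 20.3, g = 9.81:
2.503 tan²θ − 14.5 tanθ + (15.30) = 0.
tanθ = [14.5 ± √(14.5² − 4 × 2.503 × (15.30))] / (2 × 2.503) = (14.5 ± 7.554) / 5.005, giving tanθ = 1.388 or 4.406.
θ = 54.22° or 77.21°; the larger is 77.21°.

77.21°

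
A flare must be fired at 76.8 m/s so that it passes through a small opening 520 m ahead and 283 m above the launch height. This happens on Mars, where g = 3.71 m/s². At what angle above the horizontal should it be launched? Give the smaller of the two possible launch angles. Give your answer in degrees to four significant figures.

Trajectory: y = x tanθ − g x² (1 + tan²θ)/(2v₀²). With x = 520, y = 283, v₀ = 76.8, g = 3.71:
85.04 tan²θ − 520 tanθ + (368.0) = 0.
tanθ = [520 ± √(520² − 4 × 85.04 × (368.0))] / (2 × 85.04) = (520 ± 381.1) / 170.1, giving tanθ = 0.8169 or 5.298.
θ = 39.25° or 79.31°; the smaller is 39.25°.

39.25°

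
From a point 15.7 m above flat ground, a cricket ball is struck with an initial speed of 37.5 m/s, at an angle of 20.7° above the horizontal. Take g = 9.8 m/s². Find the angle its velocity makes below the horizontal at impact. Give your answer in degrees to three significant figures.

32.1°

Resolve: vₓ = 37.50 cos 20.7° = 35.08 m/s and v_y0 = 37.50 sin 20.7° = 13.26 m/s.
The projectile lands when y = 15.7 + (13.26) t − ½·9.80·t² = 0. Positive root: t = (13.26 + √(13.26² + 2·9.80·15.7)) / 9.80 = (13.26 + 21.99) / 9.80 = 3.596 s.
At impact: v_y = v_y0 − g t = −21.99 m/s; vₓ = 35.08 m/s.
Angle below horizontal: arctan(|v_y|/vₓ) = arctan(21.99/35.08) = 32.08°.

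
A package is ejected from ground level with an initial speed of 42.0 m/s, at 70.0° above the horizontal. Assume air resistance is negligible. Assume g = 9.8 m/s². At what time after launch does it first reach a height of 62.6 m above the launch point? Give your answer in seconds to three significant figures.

2.17 s

Horizontal component vₓ = 42.00 cos 70.0° = 14.36 m/s; vertical v_y0 = 42.00 sin 70.0° = 39.47 m/s.
Height y(t) = 39.47 t − 4.900 t² = 62.6 gives 4.900 t² − 39.47 t + 62.6 = 0.
Quadratic formula: t = (39.47 ± √330.69) / 9.80 = (39.47 ± 18.18) / 9.80 → t = 2.172 s or 5.883 s.
The first (ascending) time is 2.172 s.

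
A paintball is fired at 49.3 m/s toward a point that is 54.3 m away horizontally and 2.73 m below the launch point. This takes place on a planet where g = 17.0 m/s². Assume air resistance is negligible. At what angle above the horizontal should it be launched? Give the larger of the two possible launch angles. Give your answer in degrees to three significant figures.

79.0°

Trajectory: y = x tanθ − g x² (1 + tan²θ)/(2v₀²). With x = 54.3, y = −2.73, v₀ = 49.3, g = 17.0:
10.31 tan²θ − 54.3 tanθ + (7.582) = 0.
tanθ = [54.3 ± √(54.3² − 4 × 10.31 × (7.582))] / (2 × 10.31) = (54.3 ± 51.34) / 20.62, giving tanθ = 0.1435 or 5.122.
θ = 8.168° or 78.95°; the larger is 78.95°.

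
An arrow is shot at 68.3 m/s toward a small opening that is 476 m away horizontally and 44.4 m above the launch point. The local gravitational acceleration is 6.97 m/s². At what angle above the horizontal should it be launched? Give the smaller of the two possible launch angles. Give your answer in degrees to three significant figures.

Trajectory: y = x tanθ − g x² (1 + tan²θ)/(2v₀²). With x = 476, y = 44.4, v₀ = 68.3, g = 6.97:
169.3 tan²θ − 476 tanθ + (213.7) = 0.
tanθ = [476 ± √(476² − 4 × 169.3 × (213.7))] / (2 × 169.3) = (476 ± 286.2) / 338.5, giving tanθ = 0.5607 or 2.251.
θ = 29.28° or 66.05°; the smaller is 29.28°.

29.3°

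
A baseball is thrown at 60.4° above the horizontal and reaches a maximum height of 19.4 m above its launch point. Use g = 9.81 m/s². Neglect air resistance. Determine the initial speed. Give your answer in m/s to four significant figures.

22.44 m/s

At the peak v_y = 0, so v_y0 = √(2gH) = √(2 × 9.81 × 19.4) = 19.51 m/s.
v_y0 = v₀ sin θ ⇒ v₀ = 19.51 / sin 60.4° = 22.44 m/s.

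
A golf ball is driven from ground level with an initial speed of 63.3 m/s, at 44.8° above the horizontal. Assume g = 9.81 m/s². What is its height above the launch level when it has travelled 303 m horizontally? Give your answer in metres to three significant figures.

vₓ = 63.30 cos 44.8° = 44.92 m/s; v_y0 = 63.30 sin 44.8° = 44.60 m/s.
x = vₓ t ⇒ t = 303/44.92 = 6.746 s.
Height: y = v_y0 t − ½ g t² = 44.60 × 6.746 − 4.905 × 6.746² = 300.9 − 223.2 = 77.68 m.

77.7 m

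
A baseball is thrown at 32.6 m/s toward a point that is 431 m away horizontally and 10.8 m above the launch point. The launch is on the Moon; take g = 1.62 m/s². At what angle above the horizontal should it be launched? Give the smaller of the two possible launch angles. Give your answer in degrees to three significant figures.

Trajectory: y = x tanθ − g x² (1 + tan²θ)/(2v₀²). With x = 431, y = 10.8, v₀ = 32.6, g = 1.62:
141.6 tan²θ − 431 tanθ + (152.4) = 0.
tanθ = [431 ± √(431² − 4 × 141.6 × (152.4))] / (2 × 141.6) = (431 ± 315.4) / 283.2, giving tanθ = 0.4083 or 2.636.
θ = 22.21° or 69.22°; the smaller is 22.21°.

22.2°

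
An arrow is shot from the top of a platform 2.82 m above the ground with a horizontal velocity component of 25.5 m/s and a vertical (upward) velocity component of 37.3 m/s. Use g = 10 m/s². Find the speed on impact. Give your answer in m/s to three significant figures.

45.8 m/s

The projectile lands when y = 2.82 + (37.30) t − ½·10.0·t² = 0. Positive root: t = (37.30 + √(37.30² + 2·10.0·2.82)) / 10.0 = (37.30 + 38.05) / 10.0 = 7.535 s.
Vertical velocity at impact: v_y = v_y0 − g t = 37.30 − 10.0 × 7.535 = −38.05 m/s.
Speed: |v| = √(vₓ² + v_y²) = √(25.50² + 38.05²) = 45.80 m/s.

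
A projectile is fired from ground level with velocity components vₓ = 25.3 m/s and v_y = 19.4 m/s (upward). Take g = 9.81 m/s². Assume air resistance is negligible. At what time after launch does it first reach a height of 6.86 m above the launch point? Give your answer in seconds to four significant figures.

Height y(t) = 19.40 t − 4.905 t² = 6.86 gives 4.905 t² − 19.40 t + 6.86 = 0.
t = [19.40 ± √(19.40² − 2·9.81·6.86)] / 9.81 = (19.40 ± 15.55) / 9.81, so t = 0.3926 s or t = 3.563 s.
The first (ascending) time is 0.3926 s.

0.3926 s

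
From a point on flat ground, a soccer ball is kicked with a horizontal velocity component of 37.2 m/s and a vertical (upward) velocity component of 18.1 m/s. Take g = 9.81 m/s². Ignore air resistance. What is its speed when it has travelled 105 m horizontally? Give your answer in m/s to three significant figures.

x = vₓ t ⇒ t = 105/37.20 = 2.823 s.
Vertical velocity there: v_y = v_y0 − g t = 18.10 − 9.81 × 2.823 = −9.590 m/s.
Speed: √(vₓ² + v_y²) = √(37.20² + 9.590²) = 38.42 m/s.

38.4 m/s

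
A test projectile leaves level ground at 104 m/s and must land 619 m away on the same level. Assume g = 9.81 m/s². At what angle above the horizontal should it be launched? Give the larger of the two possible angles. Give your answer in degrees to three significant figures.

72.9°

From R = (v₀²/g) sin 2θ: sin 2θ = 9.81 × 619 / 10816 = 0.5614.
2θ = 34.15° or 180° − 34.15° = 145.8°, so θ = 17.08° or 72.92°.
The larger angle is 72.92°.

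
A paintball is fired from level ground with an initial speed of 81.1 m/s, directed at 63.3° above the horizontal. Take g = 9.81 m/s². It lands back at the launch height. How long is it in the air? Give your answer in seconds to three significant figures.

14.8 s

Components: vₓ = 81.10 cos 63.3° = 36.44 m/s, v_y0 = 81.10 sin 63.3° = 72.45 m/s.
It returns to y = 0 when t = 2 v_y0 / g = 2(72.45)/9.81 = 14.77 s.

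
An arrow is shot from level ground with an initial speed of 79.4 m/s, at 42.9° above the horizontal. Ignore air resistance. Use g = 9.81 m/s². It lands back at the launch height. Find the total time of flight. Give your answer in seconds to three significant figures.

vₓ = 79.40 cos 42.9° = 58.16 m/s; v_y0 = 79.40 sin 42.9° = 54.05 m/s.
Time of flight on level ground: T = 2 v_y0 / g = 2 × 54.05 / 9.81 = 11.02 s.

11.0 s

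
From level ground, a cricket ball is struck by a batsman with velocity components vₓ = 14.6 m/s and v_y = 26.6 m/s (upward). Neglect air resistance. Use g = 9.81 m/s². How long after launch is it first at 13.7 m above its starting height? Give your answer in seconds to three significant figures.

0.576 s

Require v_y0 t − ½ g t² = 13.7, i.e. 4.905 t² − 26.60 t + 13.7 = 0.
t = [26.60 ± √(26.60² − 2·9.81·13.7)] / 9.81 = (26.60 ± 20.95) / 9.81, so t = 0.5763 s or t = 4.847 s.
The first (ascending) time is 0.5763 s.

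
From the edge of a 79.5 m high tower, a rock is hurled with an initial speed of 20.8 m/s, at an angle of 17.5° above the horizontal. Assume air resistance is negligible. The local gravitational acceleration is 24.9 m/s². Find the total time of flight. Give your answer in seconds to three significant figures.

Resolve: vₓ = 20.80 cos 17.5° = 19.84 m/s and v_y0 = 20.80 sin 17.5° = 6.255 m/s.
With up positive and y = 0 at the ground: y(t) = 79.5 + (6.255) t − 12.45 t². Setting y = 0 and taking the positive root: t = [6.255 + √(6.255² + 2·24.9·79.5)] / 24.9 = (6.255 + 63.23) / 24.9 = 2.791 s.

2.79 s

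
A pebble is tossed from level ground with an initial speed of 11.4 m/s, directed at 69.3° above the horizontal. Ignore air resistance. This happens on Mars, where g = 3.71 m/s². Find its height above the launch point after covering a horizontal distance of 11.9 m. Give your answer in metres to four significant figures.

Components: vₓ = 11.40 cos 69.3° = 4.030 m/s, v_y0 = 11.40 sin 69.3° = 10.66 m/s.
At x = 11.9 m, t = x/vₓ = 11.9/4.030 = 2.953 s.
Height: y = v_y0 t − ½ g t² = 10.66 × 2.953 − 1.855 × 2.953² = 31.49 − 16.18 = 15.31 m.

15.31 m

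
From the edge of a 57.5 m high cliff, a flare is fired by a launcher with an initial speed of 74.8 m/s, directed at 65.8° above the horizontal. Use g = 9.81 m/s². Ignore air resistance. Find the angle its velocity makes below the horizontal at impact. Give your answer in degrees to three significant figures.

68.0°

Horizontal component vₓ = 74.80 cos 65.8° = 30.66 m/s; vertical v_y0 = 74.80 sin 65.8° = 68.23 m/s.
Vertical motion (up positive, ground at y = 0): 4.905 t² − (68.23) t − 57.5 = 0, so t = (68.23 + √(68.23² + 2·9.81·57.5)) / 9.81 = (68.23 + 76.05) / 9.81 = 14.71 s.
At impact: v_y = v_y0 − g t = −76.05 m/s; vₓ = 30.66 m/s.
Angle below horizontal: arctan(|v_y|/vₓ) = arctan(76.05/30.66) = 68.04°.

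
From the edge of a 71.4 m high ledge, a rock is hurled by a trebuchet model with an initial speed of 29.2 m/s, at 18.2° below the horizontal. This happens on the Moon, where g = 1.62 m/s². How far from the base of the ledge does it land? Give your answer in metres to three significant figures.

148 m

Horizontal component vₓ = 29.20 cos 18.2° = 27.74 m/s; vertical v_y0 = −9.120 m/s (downward).
Vertical motion (up positive, ground at y = 0): 0.8100 t² − (−9.120) t − 71.4 = 0, so t = (−9.120 + √(9.120² + 2·1.62·71.4)) / 1.62 = (−9.120 + 17.73) / 1.62 = 5.318 s.
Horizontal distance: R = vₓ t = 27.74 × 5.318 = 147.5 m.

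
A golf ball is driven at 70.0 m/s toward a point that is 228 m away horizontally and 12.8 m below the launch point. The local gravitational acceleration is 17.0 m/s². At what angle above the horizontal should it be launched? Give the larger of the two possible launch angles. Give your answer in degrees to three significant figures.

Trajectory: y = x tanθ − g x² (1 + tan²θ)/(2v₀²). With x = 228, y = −12.8, v₀ = 70.0, g = 17.0:
90.18 tan²θ − 228 tanθ + (77.38) = 0.
tanθ = [228 ± √(228² − 4 × 90.18 × (77.38))] / (2 × 90.18) = (228 ± 155.2) / 180.4, giving tanθ = 0.4039 or 2.124.
θ = 21.99° or 64.79°; the larger is 64.79°.

64.8°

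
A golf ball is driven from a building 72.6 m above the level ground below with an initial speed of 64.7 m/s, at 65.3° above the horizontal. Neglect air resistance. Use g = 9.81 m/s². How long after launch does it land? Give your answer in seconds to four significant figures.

13.11 s

Components: vₓ = 64.70 cos 65.3° = 27.04 m/s, v_y0 = 64.70 sin 65.3° = 58.78 m/s.
The projectile lands when y = 72.6 + (58.78) t − ½·9.81·t² = 0. Positive root: t = (58.78 + √(58.78² + 2·9.81·72.6)) / 9.81 = (58.78 + 69.85) / 9.81 = 13.11 s.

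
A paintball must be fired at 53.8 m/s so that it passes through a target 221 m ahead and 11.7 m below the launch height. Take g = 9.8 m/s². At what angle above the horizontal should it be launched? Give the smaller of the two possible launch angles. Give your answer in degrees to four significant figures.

20.47°

Trajectory: y = x tanθ − g x² (1 + tan²θ)/(2v₀²). With x = 221, y = −11.7, v₀ = 53.8, g = 9.80:
82.68 tan²θ − 221 tanθ + (70.98) = 0.
tanθ = [221 ± √(221² − 4 × 82.68 × (70.98))] / (2 × 82.68) = (221 ± 159.3) / 165.4, giving tanθ = 0.3733 or 2.300.
θ = 20.47° or 66.50°; the smaller is 20.47°.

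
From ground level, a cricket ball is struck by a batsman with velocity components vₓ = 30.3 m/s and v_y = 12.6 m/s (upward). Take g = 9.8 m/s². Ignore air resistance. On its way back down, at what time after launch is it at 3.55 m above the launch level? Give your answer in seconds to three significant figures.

2.25 s

Require v_y0 t − ½ g t² = 3.55, i.e. 4.900 t² − 12.60 t + 3.55 = 0.
Quadratic formula: t = (12.60 ± √89.180) / 9.80 = (12.60 ± 9.444) / 9.80 → t = 0.3221 s or 2.249 s.
The descending-branch root is 2.249 s.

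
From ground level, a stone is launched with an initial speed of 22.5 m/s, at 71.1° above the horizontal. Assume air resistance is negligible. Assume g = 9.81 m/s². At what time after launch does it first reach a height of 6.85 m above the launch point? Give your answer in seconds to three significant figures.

Horizontal component vₓ = 22.50 cos 71.1° = 7.288 m/s; vertical v_y0 = 22.50 sin 71.1° = 21.29 m/s.
Set y = v_y0 t − ½ g t² = 6.85: 4.905 t² − 21.29 t + 6.85 = 0.
t = [21.29 ± √(21.29² − 2·9.81·6.85)] / 9.81 = (21.29 ± 17.85) / 9.81, so t = 0.3500 s or t = 3.990 s.
The first (ascending) time is 0.3500 s.

0.350 s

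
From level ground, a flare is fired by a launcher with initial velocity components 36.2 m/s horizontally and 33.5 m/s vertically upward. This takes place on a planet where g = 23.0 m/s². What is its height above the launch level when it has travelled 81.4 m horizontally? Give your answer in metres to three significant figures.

17.2 m

At x = 81.4 m, t = x/vₓ = 81.4/36.20 = 2.249 s.
Height: y = v_y0 t − ½ g t² = 33.50 × 2.249 − 11.50 × 2.249² = 75.33 − 58.15 = 17.18 m.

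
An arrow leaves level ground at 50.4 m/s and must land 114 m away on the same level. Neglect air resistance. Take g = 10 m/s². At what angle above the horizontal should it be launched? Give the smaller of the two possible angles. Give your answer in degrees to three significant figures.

R = v₀² sin 2θ / g gives sin 2θ = gR/v₀² = 10.0·114/50.4² = 0.4488.
2θ = 26.67° or 180° − 26.67° = 153.3°, so θ = 13.33° or 76.67°.
The smaller angle is 13.33°.

13.3°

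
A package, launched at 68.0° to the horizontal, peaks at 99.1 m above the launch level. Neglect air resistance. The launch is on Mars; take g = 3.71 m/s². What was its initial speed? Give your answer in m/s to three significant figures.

29.2 m/s

At the peak v_y = 0, so v_y0 = √(2gH) = √(2 × 3.71 × 99.1) = 27.12 m/s.
v_y0 = v₀ sin θ ⇒ v₀ = 27.12 / sin 68.0° = 29.25 m/s.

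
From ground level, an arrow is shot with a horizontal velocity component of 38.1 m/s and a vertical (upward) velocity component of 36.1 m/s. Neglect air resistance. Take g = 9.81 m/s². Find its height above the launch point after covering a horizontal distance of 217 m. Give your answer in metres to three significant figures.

At x = 217 m, t = x/vₓ = 217/38.10 = 5.696 s.
Height: y = v_y0 t − ½ g t² = 36.10 × 5.696 − 4.905 × 5.696² = 205.6 − 159.1 = 46.49 m.

46.5 m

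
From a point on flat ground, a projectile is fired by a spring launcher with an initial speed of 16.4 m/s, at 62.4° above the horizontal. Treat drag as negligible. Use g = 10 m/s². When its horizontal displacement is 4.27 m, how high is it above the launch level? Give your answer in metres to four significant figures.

Horizontal component vₓ = 16.40 cos 62.4° = 7.598 m/s; vertical v_y0 = 16.40 sin 62.4° = 14.53 m/s.
At x = 4.27 m, t = x/vₓ = 4.27/7.598 = 0.5620 s.
Height: y = v_y0 t − ½ g t² = 14.53 × 0.5620 − 5.000 × 0.5620² = 8.168 − 1.579 = 6.589 m.

6.589 m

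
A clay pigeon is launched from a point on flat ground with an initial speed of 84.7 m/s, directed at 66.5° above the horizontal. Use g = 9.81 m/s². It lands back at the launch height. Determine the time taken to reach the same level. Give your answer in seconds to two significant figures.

16 s

vₓ = 84.70 cos 66.5° = 33.77 m/s; v_y0 = 84.70 sin 66.5° = 77.67 m/s.
Time of flight on level ground: T = 2 v_y0 / g = 2 × 77.67 / 9.81 = 15.84 s.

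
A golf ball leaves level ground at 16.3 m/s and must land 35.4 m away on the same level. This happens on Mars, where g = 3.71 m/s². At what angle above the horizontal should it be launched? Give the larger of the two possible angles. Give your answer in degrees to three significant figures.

75.2°

From R = (v₀²/g) sin 2θ: sin 2θ = 3.71 × 35.4 / 265.69 = 0.4943.
2θ = 29.62° or 180° − 29.62° = 150.4°, so θ = 14.81° or 75.19°.
The larger angle is 75.19°.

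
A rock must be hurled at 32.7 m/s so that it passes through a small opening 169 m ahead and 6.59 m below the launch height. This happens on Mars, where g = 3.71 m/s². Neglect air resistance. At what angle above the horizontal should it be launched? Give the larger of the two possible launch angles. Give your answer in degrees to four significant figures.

72.30°

Trajectory: y = x tanθ − g x² (1 + tan²θ)/(2v₀²). With x = 169, y = −6.59, v₀ = 32.7, g = 3.71:
49.55 tan²θ − 169 tanθ + (42.96) = 0.
tanθ = [169 ± √(169² − 4 × 49.55 × (42.96))] / (2 × 49.55) = (169 ± 141.6) / 99.10, giving tanθ = 0.2766 or 3.134.
θ = 15.46° or 72.30°; the larger is 72.30°.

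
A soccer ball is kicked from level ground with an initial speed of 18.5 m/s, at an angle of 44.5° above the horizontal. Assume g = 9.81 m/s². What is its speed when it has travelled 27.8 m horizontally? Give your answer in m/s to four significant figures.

Horizontal component vₓ = 18.50 cos 44.5° = 13.20 m/s; vertical v_y0 = 18.50 sin 44.5° = 12.97 m/s.
At x = 27.8 m, t = x/vₓ = 27.8/13.20 = 2.107 s.
Vertical velocity there: v_y = v_y0 − g t = 12.97 − 9.81 × 2.107 = −7.701 m/s.
Speed: √(vₓ² + v_y²) = √(13.20² + 7.701²) = 15.28 m/s.

15.28 m/s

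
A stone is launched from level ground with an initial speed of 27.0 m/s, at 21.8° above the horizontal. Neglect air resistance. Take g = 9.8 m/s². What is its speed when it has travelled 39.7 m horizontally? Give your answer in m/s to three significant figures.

25.7 m/s

Resolve: vₓ = 27.00 cos 21.8° = 25.07 m/s and v_y0 = 27.00 sin 21.8° = 10.03 m/s.
Time to reach x = 39.7 m: t = x/vₓ = 39.7/25.07 = 1.584 s.
Vertical velocity there: v_y = v_y0 − g t = 10.03 − 9.80 × 1.584 = −5.493 m/s.
Speed: √(vₓ² + v_y²) = √(25.07² + 5.493²) = 25.66 m/s.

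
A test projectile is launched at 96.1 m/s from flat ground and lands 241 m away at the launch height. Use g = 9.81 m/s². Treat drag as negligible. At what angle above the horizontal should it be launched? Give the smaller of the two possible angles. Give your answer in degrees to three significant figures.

R = v₀² sin 2θ / g gives sin 2θ = gR/v₀² = 9.81·241/96.1² = 0.2560.
2θ = 14.83° or 180° − 14.83° = 165.2°, so θ = 7.416° or 82.58°.
The smaller angle is 7.416°.

7.42°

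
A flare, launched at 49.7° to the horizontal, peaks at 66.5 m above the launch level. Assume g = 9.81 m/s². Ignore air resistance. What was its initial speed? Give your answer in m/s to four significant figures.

47.36 m/s

At the peak v_y = 0, so v_y0 = √(2gH) = √(2 × 9.81 × 66.5) = 36.12 m/s.
v_y0 = v₀ sin θ ⇒ v₀ = 36.12 / sin 49.7° = 47.36 m/s.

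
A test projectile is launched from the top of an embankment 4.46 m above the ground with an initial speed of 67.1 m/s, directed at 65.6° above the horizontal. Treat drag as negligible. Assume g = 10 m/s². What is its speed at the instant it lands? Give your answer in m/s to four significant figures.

vₓ = 67.10 cos 65.6° = 27.72 m/s; v_y0 = 67.10 sin 65.6° = 61.11 m/s.
With up positive and y = 0 at the ground: y(t) = 4.46 + (61.11) t − 5.000 t². Setting y = 0 and taking the positive root: t = [61.11 + √(61.11² + 2·10.0·4.46)] / 10.0 = (61.11 + 61.83) / 10.0 = 12.29 s.
Vertical velocity at impact: v_y = v_y0 − g t = 61.11 − 10.0 × 12.29 = −61.83 m/s.
Speed: |v| = √(vₓ² + v_y²) = √(27.72² + 61.83²) = 67.76 m/s.

67.76 m/s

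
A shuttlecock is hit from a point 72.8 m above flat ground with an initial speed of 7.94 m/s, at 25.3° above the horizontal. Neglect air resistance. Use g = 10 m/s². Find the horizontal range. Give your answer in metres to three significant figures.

29.9 m

Horizontal component vₓ = 7.940 cos 25.3° = 7.178 m/s; vertical v_y0 = 7.940 sin 25.3° = 3.393 m/s.
The projectile lands when y = 72.8 + (3.393) t − ½·10.0·t² = 0. Positive root: t = (3.393 + √(3.393² + 2·10.0·72.8)) / 10.0 = (3.393 + 38.31) / 10.0 = 4.170 s.
Horizontal distance: R = vₓ t = 7.178 × 4.170 = 29.93 m.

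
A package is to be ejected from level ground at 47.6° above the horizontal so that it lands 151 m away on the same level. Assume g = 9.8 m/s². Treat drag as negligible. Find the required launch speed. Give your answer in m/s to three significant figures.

38.5 m/s

From R = (v₀² / g) sin 2θ: v₀ = √(gR / sin 2θ).
v₀ = √(9.80 × 151 / sin 95.20°) = √(1480 / 0.9959) = √1485.9 = 38.55 m/s.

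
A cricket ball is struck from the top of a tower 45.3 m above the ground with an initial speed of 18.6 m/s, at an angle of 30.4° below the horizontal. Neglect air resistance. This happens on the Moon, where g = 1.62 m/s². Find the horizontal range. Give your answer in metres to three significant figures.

58.7 m

vₓ = 18.60 cos 30.4° = 16.04 m/s; v_y0 = −9.412 m/s (downward).
The projectile lands when y = 45.3 + (−9.412) t − ½·1.62·t² = 0. Positive root: t = (−9.412 + √(9.412² + 2·1.62·45.3)) / 1.62 = (−9.412 + 15.34) / 1.62 = 3.660 s.
Horizontal distance: R = vₓ t = 16.04 × 3.660 = 58.72 m.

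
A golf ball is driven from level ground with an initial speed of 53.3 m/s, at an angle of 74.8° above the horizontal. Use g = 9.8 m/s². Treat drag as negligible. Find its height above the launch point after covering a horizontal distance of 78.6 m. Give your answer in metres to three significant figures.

Resolve: vₓ = 53.30 cos 74.8° = 13.97 m/s and v_y0 = 53.30 sin 74.8° = 51.44 m/s.
At x = 78.6 m, t = x/vₓ = 78.6/13.97 = 5.624 s.
Height: y = v_y0 t − ½ g t² = 51.44 × 5.624 − 4.900 × 5.624² = 289.3 − 155.0 = 134.3 m.

134 m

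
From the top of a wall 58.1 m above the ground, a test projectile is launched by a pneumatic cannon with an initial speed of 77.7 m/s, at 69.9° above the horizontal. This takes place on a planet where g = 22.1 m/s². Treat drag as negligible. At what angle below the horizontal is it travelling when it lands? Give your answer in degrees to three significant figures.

73.3°

Horizontal component vₓ = 77.70 cos 69.9° = 26.70 m/s; vertical v_y0 = 77.70 sin 69.9° = 72.97 m/s.
The projectile lands when y = 58.1 + (72.97) t − ½·22.1·t² = 0. Positive root: t = (72.97 + √(72.97² + 2·22.1·58.1)) / 22.1 = (72.97 + 88.84) / 22.1 = 7.322 s.
At impact: v_y = v_y0 − g t = −88.84 m/s; vₓ = 26.70 m/s.
Angle below horizontal: arctan(|v_y|/vₓ) = arctan(88.84/26.70) = 73.27°.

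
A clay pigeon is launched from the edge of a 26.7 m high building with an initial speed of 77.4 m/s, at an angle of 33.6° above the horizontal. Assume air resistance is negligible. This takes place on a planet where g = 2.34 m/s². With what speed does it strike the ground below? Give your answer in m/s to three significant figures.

vₓ = 77.40 cos 33.6° = 64.47 m/s; v_y0 = 77.40 sin 33.6° = 42.83 m/s.
Vertical motion (up positive, ground at y = 0): 1.170 t² − (42.83) t − 26.7 = 0, so t = (42.83 + √(42.83² + 2·2.34·26.7)) / 2.34 = (42.83 + 44.27) / 2.34 = 37.22 s.
Vertical velocity at impact: v_y = v_y0 − g t = 42.83 − 2.34 × 37.22 = −44.27 m/s.
Speed: |v| = √(vₓ² + v_y²) = √(64.47² + 44.27²) = 78.20 m/s.

78.2 m/s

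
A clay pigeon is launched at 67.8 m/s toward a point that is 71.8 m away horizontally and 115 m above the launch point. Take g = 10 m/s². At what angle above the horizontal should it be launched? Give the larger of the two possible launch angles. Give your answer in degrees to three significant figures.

84.7°

Trajectory: y = x tanθ − g x² (1 + tan²θ)/(2v₀²). With x = 71.8, y = 115, v₀ = 67.8, g = 10.0:
5.607 tan²θ − 71.8 tanθ + (120.6) = 0.
tanθ = [71.8 ± √(71.8² − 4 × 5.607 × (120.6))] / (2 × 5.607) = (71.8 ± 49.50) / 11.21, giving tanθ = 1.989 or 10.82.
θ = 63.30° or 84.72°; the larger is 84.72°.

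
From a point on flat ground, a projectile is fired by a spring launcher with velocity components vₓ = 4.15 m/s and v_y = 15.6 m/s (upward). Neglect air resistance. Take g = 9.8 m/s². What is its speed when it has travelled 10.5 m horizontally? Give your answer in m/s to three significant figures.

10.1 m/s

Time to reach x = 10.5 m: t = x/vₓ = 10.5/4.150 = 2.530 s.
Vertical velocity there: v_y = v_y0 − g t = 15.60 − 9.80 × 2.530 = −9.195 m/s.
Speed: √(vₓ² + v_y²) = √(4.150² + 9.195²) = 10.09 m/s.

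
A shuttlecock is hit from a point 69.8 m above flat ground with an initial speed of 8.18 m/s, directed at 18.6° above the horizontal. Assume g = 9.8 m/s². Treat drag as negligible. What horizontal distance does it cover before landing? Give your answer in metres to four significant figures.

Components: vₓ = 8.180 cos 18.6° = 7.753 m/s, v_y0 = 8.180 sin 18.6° = 2.609 m/s.
The projectile lands when y = 69.8 + (2.609) t − ½·9.80·t² = 0. Positive root: t = (2.609 + √(2.609² + 2·9.80·69.8)) / 9.80 = (2.609 + 37.08) / 9.80 = 4.050 s.
Horizontal distance: R = vₓ t = 7.753 × 4.050 = 31.40 m.

31.40 m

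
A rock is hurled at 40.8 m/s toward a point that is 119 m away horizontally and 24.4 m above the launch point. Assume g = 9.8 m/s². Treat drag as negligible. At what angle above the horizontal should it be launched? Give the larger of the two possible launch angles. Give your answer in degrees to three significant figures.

Trajectory: y = x tanθ − g x² (1 + tan²θ)/(2v₀²). With x = 119, y = 24.4, v₀ = 40.8, g = 9.80:
41.68 tan²θ − 119 tanθ + (66.08) = 0.
tanθ = [119 ± √(119² − 4 × 41.68 × (66.08))] / (2 × 41.68) = (119 ± 56.06) / 83.37, giving tanθ = 0.7550 or 2.100.
θ = 37.05° or 64.53°; the larger is 64.53°.

64.5°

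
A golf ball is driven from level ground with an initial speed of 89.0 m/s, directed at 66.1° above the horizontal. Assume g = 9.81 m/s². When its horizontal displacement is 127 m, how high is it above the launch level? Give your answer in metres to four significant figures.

225.7 m

Horizontal component vₓ = 89.00 cos 66.1° = 36.06 m/s; vertical v_y0 = 89.00 sin 66.1° = 81.37 m/s.
At x = 127 m, t = x/vₓ = 127/36.06 = 3.522 s.
Height: y = v_y0 t − ½ g t² = 81.37 × 3.522 − 4.905 × 3.522² = 286.6 − 60.85 = 225.7 m.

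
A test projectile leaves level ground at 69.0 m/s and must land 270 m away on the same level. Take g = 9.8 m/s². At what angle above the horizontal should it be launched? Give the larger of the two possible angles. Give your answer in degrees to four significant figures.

73.12°

R = v₀² sin 2θ / g gives sin 2θ = gR/v₀² = 9.80·270/69.0² = 0.5558.
2θ = 33.76° or 180° − 33.76° = 146.2°, so θ = 16.88° or 73.12°.
The larger angle is 73.12°.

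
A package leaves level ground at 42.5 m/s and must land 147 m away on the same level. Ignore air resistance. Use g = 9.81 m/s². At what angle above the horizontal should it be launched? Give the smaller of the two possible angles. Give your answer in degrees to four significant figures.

26.49°

R = v₀² sin 2θ / g gives sin 2θ = gR/v₀² = 9.81·147/42.5² = 0.7984.
2θ = 52.98° or 180° − 52.98° = 127.0°, so θ = 26.49° or 63.51°.
The smaller angle is 26.49°.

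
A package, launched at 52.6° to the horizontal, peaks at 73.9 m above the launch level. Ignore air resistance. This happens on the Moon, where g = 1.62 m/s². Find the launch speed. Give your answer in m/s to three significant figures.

19.5 m/s

At the peak v_y = 0, so v_y0 = √(2gH) = √(2 × 1.62 × 73.9) = 15.47 m/s.
v_y0 = v₀ sin θ ⇒ v₀ = 15.47 / sin 52.6° = 19.48 m/s.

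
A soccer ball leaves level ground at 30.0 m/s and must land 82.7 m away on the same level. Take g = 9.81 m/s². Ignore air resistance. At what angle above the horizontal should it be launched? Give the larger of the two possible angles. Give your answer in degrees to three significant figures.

57.8°

From R = (v₀²/g) sin 2θ: sin 2θ = 9.81 × 82.7 / 900.00 = 0.9014.
2θ = 64.35° or 180° − 64.35° = 115.7°, so θ = 32.17° or 57.83°.
The larger angle is 57.83°.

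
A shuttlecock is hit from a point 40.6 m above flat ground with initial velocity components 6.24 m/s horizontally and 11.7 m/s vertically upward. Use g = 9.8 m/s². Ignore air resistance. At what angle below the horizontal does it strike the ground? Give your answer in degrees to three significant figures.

With up positive and y = 0 at the ground: y(t) = 40.6 + (11.70) t − 4.900 t². Setting y = 0 and taking the positive root: t = [11.70 + √(11.70² + 2·9.80·40.6)] / 9.80 = (11.70 + 30.54) / 9.80 = 4.310 s.
At impact: v_y = v_y0 − g t = −30.54 m/s; vₓ = 6.240 m/s.
Angle below horizontal: arctan(|v_y|/vₓ) = arctan(30.54/6.240) = 78.45°.

78.5°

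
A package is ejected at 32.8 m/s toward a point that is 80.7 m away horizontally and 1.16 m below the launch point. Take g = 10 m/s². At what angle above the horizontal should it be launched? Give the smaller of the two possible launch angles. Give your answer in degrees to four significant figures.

23.27°

Trajectory: y = x tanθ − g x² (1 + tan²θ)/(2v₀²). With x = 80.7, y = −1.16, v₀ = 32.8, g = 10.0:
30.27 tan²θ − 80.7 tanθ + (29.11) = 0.
tanθ = [80.7 ± √(80.7² − 4 × 30.27 × (29.11))] / (2 × 30.27) = (80.7 ± 54.67) / 60.53, giving tanθ = 0.4300 or 2.236.
θ = 23.27° or 65.91°; the smaller is 23.27°.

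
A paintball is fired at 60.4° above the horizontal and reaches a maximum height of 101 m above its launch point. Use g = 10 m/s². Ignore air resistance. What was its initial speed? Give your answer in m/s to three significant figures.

51.7 m/s

At the peak v_y = 0, so v_y0 = √(2gH) = √(2 × 10.0 × 101) = 44.94 m/s.
v_y0 = v₀ sin θ ⇒ v₀ = 44.94 / sin 60.4° = 51.69 m/s.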